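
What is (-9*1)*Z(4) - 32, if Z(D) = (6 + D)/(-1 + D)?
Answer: -62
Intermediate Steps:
Z(D) = (6 + D)/(-1 + D)
(-9*1)*Z(4) - 32 = (-9*1)*((6 + 4)/(-1 + 4)) - 32 = -9*10/3 - 32 = -30 - 32 = -62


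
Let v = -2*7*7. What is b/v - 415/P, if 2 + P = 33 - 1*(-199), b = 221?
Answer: -4575/1127 ≈ -4.0594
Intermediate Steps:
v = -98 (v = -14*7 = -98)
P = 230 (P = -2 + (33 - 1*(-199)) = -2 + (33 + 199) = -2 + 232 = 230)
b/v - 415/P = 221/(-98) - 415/230 = 221*(-1/98) - 415*1/230 = -221/98 - 83/46 = -4575/1127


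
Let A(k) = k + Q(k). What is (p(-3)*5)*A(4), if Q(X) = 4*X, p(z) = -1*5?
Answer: -500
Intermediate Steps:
p(z) = -5
A(k) = 5*k (A(k) = k + 4*k = 5*k)
(p(-3)*5)*A(4) = (-5*5)*(5*4) = -25*20 = -500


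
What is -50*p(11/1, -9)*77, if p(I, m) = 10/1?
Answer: -38500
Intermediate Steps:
p(I, m) = 10 (p(I, m) = 10*1 = 10)
-50*p(11/1, -9)*77 = -50*10*77 = -500*77 = -38500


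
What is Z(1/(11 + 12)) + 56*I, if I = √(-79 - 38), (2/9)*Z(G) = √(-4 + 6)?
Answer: 9*√2/2 + 168*I*√13 ≈ 6.364 + 605.73*I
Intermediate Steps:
Z(G) = 9*√2/2 (Z(G) = 9*√(-4 + 6)/2 = 9*√2/2)
I = 3*I*√13 (I = √(-117) = 3*I*√13 ≈ 10.817*I)
Z(1/(11 + 12)) + 56*I = 9*√2/2 + 56*(3*I*√13) = 9*√2/2 + 168*I*√13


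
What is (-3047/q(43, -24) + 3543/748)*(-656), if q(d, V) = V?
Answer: -48465854/561 ≈ -86392.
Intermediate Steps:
(-3047/q(43, -24) + 3543/748)*(-656) = (-3047/(-24) + 3543/748)*(-656) = (-3047*(-1/24) + 3543*(1/748))*(-656) = (3047/24 + 3543/748)*(-656) = (591047/4488)*(-656) = -48465854/561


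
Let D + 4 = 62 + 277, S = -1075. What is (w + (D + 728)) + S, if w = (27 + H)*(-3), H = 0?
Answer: -93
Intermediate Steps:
w = -81 (w = (27 + 0)*(-3) = 27*(-3) = -81)
D = 335 (D = -4 + (62 + 277) = -4 + 339 = 335)
(w + (D + 728)) + S = (-81 + (335 + 728)) - 1075 = (-81 + 1063) - 1075 = 982 - 1075 = -93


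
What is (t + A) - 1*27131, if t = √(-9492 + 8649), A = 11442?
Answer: -15689 + I*√843 ≈ -15689.0 + 29.034*I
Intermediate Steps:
t = I*√843 (t = √(-843) = I*√843 ≈ 29.034*I)
(t + A) - 1*27131 = (I*√843 + 11442) - 1*27131 = (11442 + I*√843) - 27131 = -15689 + I*√843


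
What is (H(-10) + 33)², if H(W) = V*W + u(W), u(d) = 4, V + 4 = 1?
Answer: 4489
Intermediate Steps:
V = -3 (V = -4 + 1 = -3)
H(W) = 4 - 3*W (H(W) = -3*W + 4 = 4 - 3*W)
(H(-10) + 33)² = ((4 - 3*(-10)) + 33)² = ((4 + 30) + 33)² = (34 + 33)² = 67² = 4489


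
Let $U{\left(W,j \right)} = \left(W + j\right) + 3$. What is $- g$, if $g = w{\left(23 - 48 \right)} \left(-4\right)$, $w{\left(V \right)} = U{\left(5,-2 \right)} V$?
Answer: $-600$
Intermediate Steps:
$U{\left(W,j \right)} = 3 + W + j$
$w{\left(V \right)} = 6 V$ ($w{\left(V \right)} = \left(3 + 5 - 2\right) V = 6 V$)
$g = 600$ ($g = 6 \left(23 - 48\right) \left(-4\right) = 6 \left(-25\right) \left(-4\right) = \left(-150\right) \left(-4\right) = 600$)
$- g = \left(-1\right) 600 = -600$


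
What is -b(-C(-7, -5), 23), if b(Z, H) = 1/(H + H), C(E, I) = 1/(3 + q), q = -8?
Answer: -1/46 ≈ -0.021739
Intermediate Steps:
C(E, I) = -⅕ (C(E, I) = 1/(3 - 8) = 1/(-5) = -⅕)
b(Z, H) = 1/(2*H)
-b(-C(-7, -5), 23) = -1/(2*23) = -1*1/46 = -1/46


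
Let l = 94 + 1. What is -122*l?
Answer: -11590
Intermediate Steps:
l = 95
-122*l = -122*95 = -11590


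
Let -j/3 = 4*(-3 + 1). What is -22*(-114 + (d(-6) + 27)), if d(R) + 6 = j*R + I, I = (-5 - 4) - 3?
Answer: 5478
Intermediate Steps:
j = 24 (j = -12*(-3 + 1) = -12*(-2) = -3*(-8) = 24)
I = -12 (I = -9 - 3 = -12)
d(R) = -18 + 24*R (d(R) = -6 + (24*R - 12) = -6 + (-12 + 24*R) = -18 + 24*R)
-22*(-114 + (d(-6) + 27)) = -22*(-114 + ((-18 + 24*(-6)) + 27)) = -22*(-114 + ((-18 - 144) + 27)) = -22*(-114 + (-162 + 27)) = -22*(-114 - 135) = -22*(-249) = 5478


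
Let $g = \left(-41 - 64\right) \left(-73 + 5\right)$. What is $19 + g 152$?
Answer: $1085299$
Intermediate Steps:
$g = 7140$ ($g = \left(-105\right) \left(-68\right) = 7140$)
$19 + g 152 = 19 + 7140 \cdot 152 = 19 + 1085280 = 1085299$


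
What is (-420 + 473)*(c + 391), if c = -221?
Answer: 9010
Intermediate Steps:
(-420 + 473)*(c + 391) = (-420 + 473)*(-221 + 391) = 53*170 = 9010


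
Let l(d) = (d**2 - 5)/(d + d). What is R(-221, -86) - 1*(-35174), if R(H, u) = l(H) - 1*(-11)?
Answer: 7751467/221 ≈ 35075.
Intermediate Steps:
l(d) = (-5 + d**2)/(2*d) (l(d) = (-5 + d**2)/((2*d)) = (-5 + d**2)*(1/(2*d)) = (-5 + d**2)/(2*d))
R(H, u) = 11 + (-5 + H**2)/(2*H) (R(H, u) = (-5 + H**2)/(2*H) - 1*(-11) = (-5 + H**2)/(2*H) + 11 = 11 + (-5 + H**2)/(2*H))
R(-221, -86) - 1*(-35174) = (11 + (1/2)*(-221) - 5/2/(-221)) - 1*(-35174) = (11 - 221/2 - 5/2*(-1/221)) + 35174 = (11 - 221/2 + 5/442) + 35174 = -21987/221 + 35174 = 7751467/221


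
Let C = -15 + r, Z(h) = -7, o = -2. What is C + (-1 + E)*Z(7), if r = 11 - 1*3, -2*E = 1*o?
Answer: -7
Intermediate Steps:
E = 1 (E = -(-2)/2 = -1/2*(-2) = 1)
r = 8 (r = 11 - 3 = 8)
C = -7 (C = -15 + 8 = -7)
C + (-1 + E)*Z(7) = -7 + (-1 + 1)*(-7) = -7 + 0*(-7) = -7 + 0 = -7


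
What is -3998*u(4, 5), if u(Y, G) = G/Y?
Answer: -9995/2 ≈ -4997.5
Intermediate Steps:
-3998*u(4, 5) = -19990/4 = -3998*5/4 = -9995/2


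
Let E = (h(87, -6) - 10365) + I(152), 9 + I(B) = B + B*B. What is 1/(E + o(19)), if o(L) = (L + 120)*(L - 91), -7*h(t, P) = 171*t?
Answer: 7/5241 ≈ 0.0013356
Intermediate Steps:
h(t, P) = -171*t/7
I(B) = -9 + B + B**2 (I(B) = -9 + (B + B*B) = -9 + (B + B**2) = -9 + B + B**2)
o(L) = (-91 + L)*(120 + L) (o(L) = (120 + L)*(-91 + L) = (-91 + L)*(120 + L))
E = 75297/7 (E = (-171/7*87 - 10365) + (-9 + 152 + 152**2) = (-14877/7 - 10365) + (-9 + 152 + 23104) = -87432/7 + 23247 = 75297/7 ≈ 10757.)
1/(E + o(19)) = 1/(75297/7 + (-10920 + 19**2 + 29*19)) = 1/(75297/7 + (-10920 + 361 + 551)) = 1/(75297/7 - 10008) = 1/(5241/7) = 7/5241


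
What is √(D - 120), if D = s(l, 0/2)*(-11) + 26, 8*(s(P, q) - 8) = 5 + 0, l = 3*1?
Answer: I*√3022/4 ≈ 13.743*I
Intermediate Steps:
l = 3
s(P, q) = 69/8 (s(P, q) = 8 + (5 + 0)/8 = 8 + (⅛)*5 = 8 + 5/8 = 69/8)
D = -551/8 (D = (69/8)*(-11) + 26 = -759/8 + 26 = -551/8 ≈ -68.875)
√(D - 120) = √(-551/8 - 120) = √(-1511/8) = I*√3022/4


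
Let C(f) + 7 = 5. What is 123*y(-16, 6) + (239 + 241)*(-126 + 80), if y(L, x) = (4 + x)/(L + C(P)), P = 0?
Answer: -66445/3 ≈ -22148.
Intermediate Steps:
C(f) = -2 (C(f) = -7 + 5 = -2)
y(L, x) = (4 + x)/(-2 + L) (y(L, x) = (4 + x)/(L - 2) = (4 + x)/(-2 + L))
123*y(-16, 6) + (239 + 241)*(-126 + 80) = 123*((4 + 6)/(-2 - 16)) + (239 + 241)*(-126 + 80) = 123*(10/(-18)) + 480*(-46) = 123*(-1/18*10) - 22080 = 123*(-5/9) - 22080 = -205/3 - 22080 = -66445/3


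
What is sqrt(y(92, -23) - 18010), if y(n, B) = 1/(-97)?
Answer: I*sqrt(169456187)/97 ≈ 134.2*I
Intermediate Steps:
y(n, B) = -1/97
sqrt(y(92, -23) - 18010) = sqrt(-1/97 - 18010) = sqrt(-1746971/97) = I*sqrt(169456187)/97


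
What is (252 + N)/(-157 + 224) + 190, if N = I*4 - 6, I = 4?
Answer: 12992/67 ≈ 193.91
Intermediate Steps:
N = 10 (N = 4*4 - 6 = 16 - 6 = 10)
(252 + N)/(-157 + 224) + 190 = (252 + 10)/(-157 + 224) + 190 = 262/67 + 190 = 12992/67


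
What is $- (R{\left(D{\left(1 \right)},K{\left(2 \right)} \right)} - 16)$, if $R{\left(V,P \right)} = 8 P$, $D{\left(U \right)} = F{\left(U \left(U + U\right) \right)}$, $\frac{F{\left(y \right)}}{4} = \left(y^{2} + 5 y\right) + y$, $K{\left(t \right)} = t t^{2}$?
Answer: $-48$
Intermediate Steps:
$K{\left(t \right)} = t^{3}$
$F{\left(y \right)} = 4 y^{2} + 24 y$ ($F{\left(y \right)} = 4 \left(\left(y^{2} + 5 y\right) + y\right) = 4 \left(y^{2} + 6 y\right) = 4 y^{2} + 24 y$)
$D{\left(U \right)} = 8 U^{2} \left(6 + 2 U^{2}\right)$ ($D{\left(U \right)} = 4 U \left(U + U\right) \left(6 + U \left(U + U\right)\right) = 4 U 2 U \left(6 + U 2 U\right) = 4 \cdot 2 U^{2} \left(6 + 2 U^{2}\right) = 8 U^{2} \left(6 + 2 U^{2}\right)$)
$- (R{\left(D{\left(1 \right)},K{\left(2 \right)} \right)} - 16) = - (8 \cdot 2^{3} - 16) = - (8 \cdot 8 - 16) = - (64 - 16) = \left(-1\right) 48 = -48$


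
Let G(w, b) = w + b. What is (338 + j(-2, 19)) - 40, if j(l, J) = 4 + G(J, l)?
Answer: 319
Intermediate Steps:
G(w, b) = b + w
j(l, J) = 4 + J + l (j(l, J) = 4 + (l + J) = 4 + (J + l) = 4 + J + l)
(338 + j(-2, 19)) - 40 = (338 + (4 + 19 - 2)) - 40 = (338 + 21) - 40 = 359 - 40 = 319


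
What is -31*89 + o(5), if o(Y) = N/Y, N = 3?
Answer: -13792/5 ≈ -2758.4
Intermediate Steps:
o(Y) = 3/Y
-31*89 + o(5) = -31*89 + 3/5 = -2759 + 3*(⅕) = -2759 + ⅗ = -13792/5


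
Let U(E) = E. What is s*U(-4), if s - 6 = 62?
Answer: -272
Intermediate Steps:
s = 68 (s = 6 + 62 = 68)
s*U(-4) = 68*(-4) = -272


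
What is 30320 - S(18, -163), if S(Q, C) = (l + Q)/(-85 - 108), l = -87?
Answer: 5851691/193 ≈ 30320.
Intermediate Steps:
S(Q, C) = 87/193 - Q/193 (S(Q, C) = (-87 + Q)/(-85 - 108) = (-87 + Q)/(-193) = (-87 + Q)*(-1/193) = 87/193 - Q/193)
30320 - S(18, -163) = 30320 - (87/193 - 1/193*18) = 30320 - (87/193 - 18/193) = 30320 - 1*69/193 = 30320 - 69/193 = 5851691/193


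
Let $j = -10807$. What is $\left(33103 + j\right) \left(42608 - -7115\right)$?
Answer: $1108624008$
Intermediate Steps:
$\left(33103 + j\right) \left(42608 - -7115\right) = \left(33103 - 10807\right) \left(42608 - -7115\right) = 22296 \left(42608 + \left(-3210 + 10325\right)\right) = 22296 \left(42608 + 7115\right) = 22296 \cdot 49723 = 1108624008$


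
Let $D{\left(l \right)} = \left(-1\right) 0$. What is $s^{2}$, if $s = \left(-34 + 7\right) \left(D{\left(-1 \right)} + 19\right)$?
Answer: $263169$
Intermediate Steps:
$D{\left(l \right)} = 0$
$s = -513$ ($s = \left(-34 + 7\right) \left(0 + 19\right) = \left(-27\right) 19 = -513$)
$s^{2} = \left(-513\right)^{2} = 263169$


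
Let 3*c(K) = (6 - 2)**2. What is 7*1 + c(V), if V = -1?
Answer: 37/3 ≈ 12.333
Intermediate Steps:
c(K) = 16/3 (c(K) = (6 - 2)**2/3 = (1/3)*4**2 = (1/3)*16 = 16/3)
7*1 + c(V) = 7*1 + 16/3 = 7 + 16/3 = 37/3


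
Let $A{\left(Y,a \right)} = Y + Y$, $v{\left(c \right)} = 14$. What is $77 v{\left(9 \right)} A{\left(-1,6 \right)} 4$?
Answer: $-8624$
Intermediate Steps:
$A{\left(Y,a \right)} = 2 Y$
$77 v{\left(9 \right)} A{\left(-1,6 \right)} 4 = 77 \cdot 14 \cdot 2 \left(-1\right) 4 = 1078 \left(\left(-2\right) 4\right) = 1078 \left(-8\right) = -8624$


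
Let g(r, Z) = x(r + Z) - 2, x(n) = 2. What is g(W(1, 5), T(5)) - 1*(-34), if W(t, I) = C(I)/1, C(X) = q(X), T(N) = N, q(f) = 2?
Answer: 34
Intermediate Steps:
C(X) = 2
W(t, I) = 2 (W(t, I) = 2/1 = 2*1 = 2)
g(r, Z) = 0 (g(r, Z) = 2 - 2 = 0)
g(W(1, 5), T(5)) - 1*(-34) = 0 - 1*(-34) = 0 + 34 = 34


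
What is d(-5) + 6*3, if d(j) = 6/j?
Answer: 84/5 ≈ 16.800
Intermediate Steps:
d(-5) + 6*3 = 6/(-5) + 6*3 = 6*(-⅕) + 18 = -6/5 + 18 = 84/5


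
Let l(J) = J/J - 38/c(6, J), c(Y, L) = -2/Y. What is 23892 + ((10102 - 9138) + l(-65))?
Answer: 24971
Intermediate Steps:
l(J) = 115 (l(J) = J/J - 38/((-2/6)) = 1 - 38/((-2*⅙)) = 1 - 38/(-⅓) = 1 - 38*(-3) = 1 + 114 = 115)
23892 + ((10102 - 9138) + l(-65)) = 23892 + ((10102 - 9138) + 115) = 23892 + (964 + 115) = 23892 + 1079 = 24971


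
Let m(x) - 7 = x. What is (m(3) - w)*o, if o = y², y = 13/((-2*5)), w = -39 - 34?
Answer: 14027/100 ≈ 140.27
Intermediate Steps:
m(x) = 7 + x
w = -73
y = -13/10 (y = 13/(-10) = 13*(-⅒) = -13/10 ≈ -1.3000)
o = 169/100 (o = (-13/10)² = 169/100 ≈ 1.6900)
(m(3) - w)*o = ((7 + 3) - 1*(-73))*(169/100) = (10 + 73)*(169/100) = 83*(169/100) = 14027/100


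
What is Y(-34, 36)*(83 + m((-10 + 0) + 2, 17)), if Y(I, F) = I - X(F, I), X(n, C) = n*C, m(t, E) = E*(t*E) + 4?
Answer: -2647750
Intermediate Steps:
m(t, E) = 4 + t*E² (m(t, E) = E*(E*t) + 4 = t*E² + 4 = 4 + t*E²)
X(n, C) = C*n
Y(I, F) = I - F*I (Y(I, F) = I - I*F = I - F*I)
Y(-34, 36)*(83 + m((-10 + 0) + 2, 17)) = (-34*(1 - 1*36))*(83 + (4 + ((-10 + 0) + 2)*17²)) = (-34*(1 - 36))*(83 + (4 + (-10 + 2)*289)) = (-34*(-35))*(83 + (4 - 8*289)) = 1190*(83 + (4 - 2312)) = 1190*(83 - 2308) = 1190*(-2225) = -2647750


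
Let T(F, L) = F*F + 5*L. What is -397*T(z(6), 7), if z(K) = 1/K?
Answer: -500617/36 ≈ -13906.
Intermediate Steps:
T(F, L) = F² + 5*L
-397*T(z(6), 7) = -397*((1/6)² + 5*7) = -397*((⅙)² + 35) = -397*(1/36 + 35) = -397*1261/36 = -500617/36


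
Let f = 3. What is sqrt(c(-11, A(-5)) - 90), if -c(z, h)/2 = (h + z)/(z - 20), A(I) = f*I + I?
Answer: 2*I*sqrt(23) ≈ 9.5917*I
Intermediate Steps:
A(I) = 4*I (A(I) = 3*I + I = 4*I)
c(z, h) = -2*(h + z)/(-20 + z) (c(z, h) = -2*(h + z)/(z - 20) = -2*(h + z)/(-20 + z))
sqrt(c(-11, A(-5)) - 90) = sqrt(2*(-4*(-5) - 1*(-11))/(-20 - 11) - 90) = sqrt(2*(-1*(-20) + 11)/(-31) - 90) = sqrt(2*(-1/31)*(20 + 11) - 90) = sqrt(2*(-1/31)*31 - 90) = sqrt(-2 - 90) = sqrt(-92) = 2*I*sqrt(23)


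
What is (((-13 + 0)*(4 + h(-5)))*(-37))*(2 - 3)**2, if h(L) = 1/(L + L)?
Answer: 18759/10 ≈ 1875.9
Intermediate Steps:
h(L) = 1/(2*L)
(((-13 + 0)*(4 + h(-5)))*(-37))*(2 - 3)**2 = (((-13 + 0)*(4 + (1/2)/(-5)))*(-37))*(2 - 3)**2 = (-13*(4 + (1/2)*(-1/5))*(-37))*(-1)**2 = (-13*(4 - 1/10)*(-37))*1 = (-13*39/10*(-37))*1 = -507/10*(-37)*1 = (18759/10)*1 = 18759/10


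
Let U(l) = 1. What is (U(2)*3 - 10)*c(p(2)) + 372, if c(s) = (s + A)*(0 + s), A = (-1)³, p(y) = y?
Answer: 358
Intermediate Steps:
A = -1
c(s) = s*(-1 + s) (c(s) = (s - 1)*(0 + s) = (-1 + s)*s = s*(-1 + s))
(U(2)*3 - 10)*c(p(2)) + 372 = (1*3 - 10)*(2*(-1 + 2)) + 372 = (3 - 10)*(2*1) + 372 = -7*2 + 372 = -14 + 372 = 358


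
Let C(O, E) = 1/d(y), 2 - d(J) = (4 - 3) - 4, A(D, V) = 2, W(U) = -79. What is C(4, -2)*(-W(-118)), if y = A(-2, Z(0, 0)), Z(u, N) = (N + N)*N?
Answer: 79/5 ≈ 15.800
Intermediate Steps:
Z(u, N) = 2*N² (Z(u, N) = (2*N)*N = 2*N²)
y = 2
d(J) = 5 (d(J) = 2 - ((4 - 3) - 4) = 2 - (1 - 4) = 2 - 1*(-3) = 2 + 3 = 5)
C(O, E) = ⅕ (C(O, E) = 1/5 = ⅕)
C(4, -2)*(-W(-118)) = (-1*(-79))/5 = (⅕)*79 = 79/5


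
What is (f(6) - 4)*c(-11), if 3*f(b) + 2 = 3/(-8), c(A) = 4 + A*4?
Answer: 575/3 ≈ 191.67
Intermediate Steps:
c(A) = 4 + 4*A
f(b) = -19/24 (f(b) = -2/3 + (3/(-8))/3 = -2/3 + (3*(-1/8))/3 = -2/3 + (1/3)*(-3/8) = -2/3 - 1/8 = -19/24)
(f(6) - 4)*c(-11) = (-19/24 - 4)*(4 + 4*(-11)) = -115*(4 - 44)/24 = -115/24*(-40) = 575/3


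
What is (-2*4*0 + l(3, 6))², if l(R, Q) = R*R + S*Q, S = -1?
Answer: 9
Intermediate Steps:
l(R, Q) = R² - Q (l(R, Q) = R*R - Q = R² - Q)
(-2*4*0 + l(3, 6))² = (-2*4*0 + (3² - 1*6))² = (-8*0 + (9 - 6))² = (0 + 3)² = 3² = 9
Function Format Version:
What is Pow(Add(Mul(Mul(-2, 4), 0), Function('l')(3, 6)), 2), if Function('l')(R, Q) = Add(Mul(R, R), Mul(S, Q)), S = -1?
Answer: 9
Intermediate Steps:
Function('l')(R, Q) = Add(Pow(R, 2), Mul(-1, Q)) (Function('l')(R, Q) = Add(Mul(R, R), Mul(-1, Q)) = Add(Pow(R, 2), Mul(-1, Q)))
Pow(Add(Mul(Mul(-2, 4), 0), Function('l')(3, 6)), 2) = Pow(Add(Mul(Mul(-2, 4), 0), Add(Pow(3, 2), Mul(-1, 6))), 2) = Pow(Add(Mul(-8, 0), Add(9, -6)), 2) = Pow(Add(0, 3), 2) = Pow(3, 2) = 9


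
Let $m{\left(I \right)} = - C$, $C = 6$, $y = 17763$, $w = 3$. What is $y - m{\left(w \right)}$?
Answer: $17769$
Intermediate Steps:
$m{\left(I \right)} = -6$ ($m{\left(I \right)} = \left(-1\right) 6 = -6$)
$y - m{\left(w \right)} = 17763 - -6 = 17763 + 6 = 17769$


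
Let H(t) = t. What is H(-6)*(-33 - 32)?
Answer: 390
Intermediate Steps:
H(-6)*(-33 - 32) = -6*(-33 - 32) = -6*(-65) = 390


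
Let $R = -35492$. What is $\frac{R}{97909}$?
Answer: $- \frac{35492}{97909} \approx -0.3625$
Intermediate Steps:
$\frac{R}{97909} = - \frac{35492}{97909}$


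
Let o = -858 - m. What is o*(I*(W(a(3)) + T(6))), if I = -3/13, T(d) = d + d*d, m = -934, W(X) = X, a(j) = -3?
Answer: -684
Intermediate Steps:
T(d) = d + d**2
o = 76 (o = -858 - 1*(-934) = -858 + 934 = 76)
I = -3/13 (I = -3*1/13 = -3/13 ≈ -0.23077)
o*(I*(W(a(3)) + T(6))) = 76*(-3*(-3 + 6*(1 + 6))/13) = 76*(-3*(-3 + 6*7)/13) = 76*(-3*(-3 + 42)/13) = 76*(-3/13*39) = 76*(-9) = -684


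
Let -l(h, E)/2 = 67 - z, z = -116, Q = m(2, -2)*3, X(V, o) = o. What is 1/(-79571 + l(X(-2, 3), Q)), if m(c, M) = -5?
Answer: -1/79937 ≈ -1.2510e-5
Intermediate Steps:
Q = -15 (Q = -5*3 = -15)
l(h, E) = -366 (l(h, E) = -2*(67 - 1*(-116)) = -2*(67 + 116) = -2*183 = -366)
1/(-79571 + l(X(-2, 3), Q)) = 1/(-79571 - 366) = 1/(-79937) = -1/79937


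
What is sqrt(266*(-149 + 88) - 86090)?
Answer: 2*I*sqrt(25579) ≈ 319.87*I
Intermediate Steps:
sqrt(266*(-149 + 88) - 86090) = sqrt(266*(-61) - 86090) = sqrt(-16226 - 86090) = sqrt(-102316) = 2*I*sqrt(25579)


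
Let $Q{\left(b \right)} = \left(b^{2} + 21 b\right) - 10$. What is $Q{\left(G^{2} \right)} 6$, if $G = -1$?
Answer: $72$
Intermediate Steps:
$Q{\left(b \right)} = -10 + b^{2} + 21 b$
$Q{\left(G^{2} \right)} 6 = \left(-10 + \left(\left(-1\right)^{2}\right)^{2} + 21 \left(-1\right)^{2}\right) 6 = \left(-10 + 1^{2} + 21 \cdot 1\right) 6 = \left(-10 + 1 + 21\right) 6 = 12 \cdot 6 = 72$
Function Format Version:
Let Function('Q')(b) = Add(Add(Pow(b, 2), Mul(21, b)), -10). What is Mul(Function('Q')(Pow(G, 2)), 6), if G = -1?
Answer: 72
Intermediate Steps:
Function('Q')(b) = Add(-10, Pow(b, 2), Mul(21, b))
Mul(Function('Q')(Pow(G, 2)), 6) = Mul(Add(-10, Pow(Pow(-1, 2), 2), Mul(21, Pow(-1, 2))), 6) = Mul(Add(-10, Pow(1, 2), Mul(21, 1)), 6) = Mul(Add(-10, 1, 21), 6) = Mul(12, 6) = 72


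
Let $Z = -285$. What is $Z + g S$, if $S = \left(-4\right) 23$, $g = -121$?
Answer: $10847$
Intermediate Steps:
$S = -92$
$Z + g S = -285 - -11132 = -285 + 11132 = 10847$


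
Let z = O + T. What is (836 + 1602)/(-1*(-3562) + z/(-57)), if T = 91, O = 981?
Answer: 69483/100981 ≈ 0.68808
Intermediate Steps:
z = 1072 (z = 981 + 91 = 1072)
(836 + 1602)/(-1*(-3562) + z/(-57)) = (836 + 1602)/(-1*(-3562) + 1072/(-57)) = 2438/(3562 + 1072*(-1/57)) = 2438/(3562 - 1072/57) = 2438/(201962/57) = 2438*(57/201962) = 69483/100981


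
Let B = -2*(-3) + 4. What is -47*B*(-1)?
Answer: 470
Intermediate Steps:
B = 10 (B = 6 + 4 = 10)
-47*B*(-1) = -47*10*(-1) = -470*(-1) = 470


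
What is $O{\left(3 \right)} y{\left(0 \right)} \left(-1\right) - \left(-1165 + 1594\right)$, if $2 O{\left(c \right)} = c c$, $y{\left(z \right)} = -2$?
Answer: $-420$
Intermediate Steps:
$O{\left(c \right)} = \frac{c^{2}}{2}$ ($O{\left(c \right)} = \frac{c c}{2} = \frac{c^{2}}{2}$)
$O{\left(3 \right)} y{\left(0 \right)} \left(-1\right) - \left(-1165 + 1594\right) = \frac{3^{2}}{2} \left(-2\right) \left(-1\right) - \left(-1165 + 1594\right) = \frac{1}{2} \cdot 9 \left(-2\right) \left(-1\right) - 429 = \frac{9}{2} \left(-2\right) \left(-1\right) - 429 = \left(-9\right) \left(-1\right) - 429 = 9 - 429 = -420$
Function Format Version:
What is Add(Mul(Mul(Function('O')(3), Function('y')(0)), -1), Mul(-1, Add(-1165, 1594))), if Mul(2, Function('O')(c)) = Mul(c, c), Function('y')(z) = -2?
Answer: -420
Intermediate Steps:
Function('O')(c) = Mul(Rational(1, 2), Pow(c, 2)) (Function('O')(c) = Mul(Rational(1, 2), Mul(c, c)) = Mul(Rational(1, 2), Pow(c, 2)))
Add(Mul(Mul(Function('O')(3), Function('y')(0)), -1), Mul(-1, Add(-1165, 1594))) = Add(Mul(Mul(Mul(Rational(1, 2), Pow(3, 2)), -2), -1), Mul(-1, Add(-1165, 1594))) = Add(Mul(Mul(Mul(Rational(1, 2), 9), -2), -1), Mul(-1, 429)) = Add(Mul(Mul(Rational(9, 2), -2), -1), -429) = Add(Mul(-9, -1), -429) = Add(9, -429) = -420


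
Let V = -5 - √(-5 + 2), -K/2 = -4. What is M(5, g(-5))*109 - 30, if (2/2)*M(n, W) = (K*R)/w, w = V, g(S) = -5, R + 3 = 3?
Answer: -30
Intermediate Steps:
R = 0 (R = -3 + 3 = 0)
K = 8 (K = -2*(-4) = 8)
V = -5 - I*√3 (V = -5 - √(-3) = -5 - I*√3 ≈ -5.0 - 1.732*I)
w = -5 - I*√3 ≈ -5.0 - 1.732*I
M(n, W) = 0 (M(n, W) = (8*0)/(-5 - I*√3) = 0/(-5 - I*√3) = 0)
M(5, g(-5))*109 - 30 = 0*109 - 30 = 0 - 30 = -30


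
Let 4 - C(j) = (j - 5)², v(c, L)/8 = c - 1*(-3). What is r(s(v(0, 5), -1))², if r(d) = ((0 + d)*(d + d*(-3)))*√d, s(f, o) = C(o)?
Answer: -134217728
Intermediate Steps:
v(c, L) = 24 + 8*c (v(c, L) = 8*(c - 1*(-3)) = 8*(c + 3) = 8*(3 + c) = 24 + 8*c)
C(j) = 4 - (-5 + j)² (C(j) = 4 - (j - 5)² = 4 - (-5 + j)²)
s(f, o) = 4 - (-5 + o)²
r(d) = -2*d^(5/2) (r(d) = (d*(d - 3*d))*√d = (d*(-2*d))*√d = (-2*d²)*√d = -2*d^(5/2))
r(s(v(0, 5), -1))² = (-2*(4 - (-5 - 1)²)^(5/2))² = (-2*(4 - 1*(-6)²)^(5/2))² = (-2*(4 - 1*36)^(5/2))² = (-2*(4 - 36)^(5/2))² = (-8192*I*√2)² = -134217728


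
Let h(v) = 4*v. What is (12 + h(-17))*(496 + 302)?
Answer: -44688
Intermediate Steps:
(12 + h(-17))*(496 + 302) = (12 + 4*(-17))*(496 + 302) = (12 - 68)*798 = -56*798 = -44688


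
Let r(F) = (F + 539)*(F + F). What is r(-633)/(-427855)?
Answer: -119004/427855 ≈ -0.27814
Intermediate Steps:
r(F) = 2*F*(539 + F) (r(F) = (539 + F)*(2*F) = 2*F*(539 + F))
r(-633)/(-427855) = (2*(-633)*(539 - 633))/(-427855) = (2*(-633)*(-94))*(-1/427855) = 119004*(-1/427855) = -119004/427855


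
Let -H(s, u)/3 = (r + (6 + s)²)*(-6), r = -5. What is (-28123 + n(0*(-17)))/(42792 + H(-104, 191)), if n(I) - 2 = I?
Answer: -461/3534 ≈ -0.13045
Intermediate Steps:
n(I) = 2 + I
H(s, u) = -90 + 18*(6 + s)² (H(s, u) = -3*(-5 + (6 + s)²)*(-6) = -3*(30 - 6*(6 + s)²) = -90 + 18*(6 + s)²)
(-28123 + n(0*(-17)))/(42792 + H(-104, 191)) = (-28123 + (2 + 0*(-17)))/(42792 + (-90 + 18*(6 - 104)²)) = (-28123 + (2 + 0))/(42792 + (-90 + 18*(-98)²)) = (-28123 + 2)/(42792 + (-90 + 18*9604)) = -28121/(42792 + (-90 + 172872)) = -28121/(42792 + 172782) = -28121/215574 = -28121*1/215574 = -461/3534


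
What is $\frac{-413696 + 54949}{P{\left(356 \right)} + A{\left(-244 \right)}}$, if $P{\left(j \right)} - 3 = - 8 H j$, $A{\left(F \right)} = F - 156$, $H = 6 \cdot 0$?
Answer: $\frac{358747}{397} \approx 903.64$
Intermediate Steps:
$H = 0$
$A{\left(F \right)} = -156 + F$ ($A{\left(F \right)} = F - 156 = -156 + F$)
$P{\left(j \right)} = 3$ ($P{\left(j \right)} = 3 + \left(-8\right) 0 j = 3 + 0 j = 3 + 0 = 3$)
$\frac{-413696 + 54949}{P{\left(356 \right)} + A{\left(-244 \right)}} = \frac{-413696 + 54949}{3 - 400} = - \frac{358747}{3 - 400} = - \frac{358747}{-397} = \left(-358747\right) \left(- \frac{1}{397}\right) = \frac{358747}{397}$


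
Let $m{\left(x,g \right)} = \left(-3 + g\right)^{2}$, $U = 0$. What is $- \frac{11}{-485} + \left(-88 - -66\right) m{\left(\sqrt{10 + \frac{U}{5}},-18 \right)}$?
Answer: $- \frac{4705459}{485} \approx -9702.0$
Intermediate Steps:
$- \frac{11}{-485} + \left(-88 - -66\right) m{\left(\sqrt{10 + \frac{U}{5}},-18 \right)} = - \frac{11}{-485} + \left(-88 - -66\right) \left(-3 - 18\right)^{2} = \left(-11\right) \left(- \frac{1}{485}\right) + \left(-88 + 66\right) \left(-21\right)^{2} = \frac{11}{485} - 9702 = - \frac{4705459}{485}$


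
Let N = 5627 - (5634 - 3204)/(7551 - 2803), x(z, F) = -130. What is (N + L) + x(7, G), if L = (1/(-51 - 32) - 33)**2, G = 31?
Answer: 107715281807/16354486 ≈ 6586.3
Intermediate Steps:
L = 7507600/6889 (L = (1/(-83) - 33)**2 = (-1/83 - 33)**2 = (-2740/83)**2 = 7507600/6889 ≈ 1089.8)
N = 13357283/2374 (N = 5627 - 2430/4748 = 5627 - 1*1215/2374 = 5627 - 1215/2374 = 13357283/2374 ≈ 5626.5)
(N + L) + x(7, G) = (13357283/2374 + 7507600/6889) - 130 = 109841364987/16354486 - 130 = 107715281807/16354486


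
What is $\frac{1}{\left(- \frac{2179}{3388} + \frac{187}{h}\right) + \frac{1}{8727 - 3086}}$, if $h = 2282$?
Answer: $- \frac{3115208404}{1747723399} \approx -1.7824$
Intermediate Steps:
$\frac{1}{\left(- \frac{2179}{3388} + \frac{187}{h}\right) + \frac{1}{8727 - 3086}} = \frac{1}{\left(- \frac{2179}{3388} + \frac{187}{2282}\right) + \frac{1}{8727 - 3086}} = \frac{1}{\left(\left(-2179\right) \frac{1}{3388} + 187 \cdot \frac{1}{2282}\right) + \frac{1}{5641}} = \frac{1}{\left(- \frac{2179}{3388} + \frac{187}{2282}\right) + \frac{1}{5641}} = \frac{1}{- \frac{309923}{552244} + \frac{1}{5641}} = \frac{1}{- \frac{1747723399}{3115208404}} = - \frac{3115208404}{1747723399}$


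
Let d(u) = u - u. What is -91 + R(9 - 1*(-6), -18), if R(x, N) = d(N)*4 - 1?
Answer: -92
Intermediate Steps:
d(u) = 0
R(x, N) = -1 (R(x, N) = 0*4 - 1 = 0 - 1 = -1)
-91 + R(9 - 1*(-6), -18) = -91 - 1 = -92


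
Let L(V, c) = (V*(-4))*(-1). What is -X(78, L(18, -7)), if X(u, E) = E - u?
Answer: 6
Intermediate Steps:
L(V, c) = 4*V (L(V, c) = -4*V*(-1) = 4*V)
-X(78, L(18, -7)) = -(4*18 - 1*78) = -(72 - 78) = -1*(-6) = 6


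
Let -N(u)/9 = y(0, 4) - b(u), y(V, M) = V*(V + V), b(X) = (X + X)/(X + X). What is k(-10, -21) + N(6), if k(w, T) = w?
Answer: -1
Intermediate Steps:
b(X) = 1 (b(X) = (2*X)/((2*X)) = (2*X)*(1/(2*X)) = 1)
y(V, M) = 2*V**2 (y(V, M) = V*(2*V) = 2*V**2)
N(u) = 9 (N(u) = -9*(2*0**2 - 1*1) = -9*(2*0 - 1) = -9*(0 - 1) = -9*(-1) = 9)
k(-10, -21) + N(6) = -10 + 9 = -1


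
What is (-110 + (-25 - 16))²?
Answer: 22801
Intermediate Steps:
(-110 + (-25 - 16))² = (-110 - 41)² = (-151)² = 22801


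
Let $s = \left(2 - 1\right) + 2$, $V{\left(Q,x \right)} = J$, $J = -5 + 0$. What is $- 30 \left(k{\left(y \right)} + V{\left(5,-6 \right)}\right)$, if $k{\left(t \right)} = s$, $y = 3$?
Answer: $60$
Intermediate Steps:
$J = -5$
$V{\left(Q,x \right)} = -5$
$s = 3$ ($s = 1 + 2 = 3$)
$k{\left(t \right)} = 3$
$- 30 \left(k{\left(y \right)} + V{\left(5,-6 \right)}\right) = - 30 \left(3 - 5\right) = \left(-30\right) \left(-2\right) = 60$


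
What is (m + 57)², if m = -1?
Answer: 3136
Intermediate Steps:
(m + 57)² = (-1 + 57)² = 56² = 3136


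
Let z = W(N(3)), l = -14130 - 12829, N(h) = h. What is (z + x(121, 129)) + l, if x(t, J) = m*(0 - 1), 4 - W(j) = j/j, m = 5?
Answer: -26961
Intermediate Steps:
W(j) = 3 (W(j) = 4 - j/j = 4 - 1*1 = 4 - 1 = 3)
x(t, J) = -5 (x(t, J) = 5*(0 - 1) = 5*(-1) = -5)
l = -26959
z = 3
(z + x(121, 129)) + l = (3 - 5) - 26959 = -2 - 26959 = -26961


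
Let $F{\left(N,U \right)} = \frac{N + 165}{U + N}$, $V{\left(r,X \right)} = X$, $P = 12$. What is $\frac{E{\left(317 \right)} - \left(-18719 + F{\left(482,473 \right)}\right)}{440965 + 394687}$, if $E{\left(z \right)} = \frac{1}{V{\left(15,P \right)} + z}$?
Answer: $\frac{5881204297}{262557680140} \approx 0.0224$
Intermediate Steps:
$F{\left(N,U \right)} = \frac{165 + N}{N + U}$
$E{\left(z \right)} = \frac{1}{12 + z}$
$\frac{E{\left(317 \right)} - \left(-18719 + F{\left(482,473 \right)}\right)}{440965 + 394687} = \frac{\frac{1}{12 + 317} + \left(18719 - \frac{165 + 482}{482 + 473}\right)}{440965 + 394687} = \frac{\frac{1}{329} + \left(18719 - \frac{1}{955} \cdot 647\right)}{835652} = \left(\frac{1}{329} + \left(18719 - \frac{1}{955} \cdot 647\right)\right) \frac{1}{835652} = \left(\frac{1}{329} + \left(18719 - \frac{647}{955}\right)\right) \frac{1}{835652} = \left(\frac{1}{329} + \frac{17875998}{955}\right) \frac{1}{835652} = \frac{5881204297}{314195} \cdot \frac{1}{835652} = \frac{5881204297}{262557680140}$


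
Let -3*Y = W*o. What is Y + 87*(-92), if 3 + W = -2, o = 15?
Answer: -7979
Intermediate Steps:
W = -5 (W = -3 - 2 = -5)
Y = 25 (Y = -(-5)*15/3 = -⅓*(-75) = 25)
Y + 87*(-92) = 25 + 87*(-92) = 25 - 8004 = -7979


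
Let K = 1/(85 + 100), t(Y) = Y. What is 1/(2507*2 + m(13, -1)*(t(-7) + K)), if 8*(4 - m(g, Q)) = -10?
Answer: 370/1841593 ≈ 0.00020091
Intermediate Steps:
m(g, Q) = 21/4 (m(g, Q) = 4 - ⅛*(-10) = 4 + 5/4 = 21/4)
K = 1/185 ≈ 0.0054054
1/(2507*2 + m(13, -1)*(t(-7) + K)) = 1/(2507*2 + 21*(-7 + 1/185)/4) = 1/(5014 + (21/4)*(-1294/185)) = 1/(5014 - 13587/370) = 1/(1841593/370) = 370/1841593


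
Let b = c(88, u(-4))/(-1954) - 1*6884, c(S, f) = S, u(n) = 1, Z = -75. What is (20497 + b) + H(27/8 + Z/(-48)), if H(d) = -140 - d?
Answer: 210532049/15632 ≈ 13468.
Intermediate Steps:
b = -6725712/977 (b = 88/(-1954) - 1*6884 = 88*(-1/1954) - 6884 = -44/977 - 6884 = -6725712/977 ≈ -6884.0)
(20497 + b) + H(27/8 + Z/(-48)) = (20497 - 6725712/977) + (-140 - (27/8 - 75/(-48))) = 13299857/977 + (-140 - (27*(1/8) - 75*(-1/48))) = 13299857/977 + (-140 - (27/8 + 25/16)) = 13299857/977 + (-140 - 1*79/16) = 13299857/977 + (-140 - 79/16) = 13299857/977 - 2319/16 = 210532049/15632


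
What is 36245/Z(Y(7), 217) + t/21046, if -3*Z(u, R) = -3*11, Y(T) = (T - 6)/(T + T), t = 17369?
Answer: 69363939/21046 ≈ 3295.8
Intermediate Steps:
Y(T) = (-6 + T)/(2*T) (Y(T) = (-6 + T)/((2*T)) = (-6 + T)*(1/(2*T)) = (-6 + T)/(2*T))
Z(u, R) = 11 (Z(u, R) = -(-1)*11 = -⅓*(-33) = 11)
36245/Z(Y(7), 217) + t/21046 = 36245/11 + 17369/21046 = 36245*(1/11) + 17369*(1/21046) = 3295 + 17369/21046 = 69363939/21046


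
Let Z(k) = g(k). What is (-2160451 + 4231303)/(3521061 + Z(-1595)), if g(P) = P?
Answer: 1035426/1759733 ≈ 0.58840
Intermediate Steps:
Z(k) = k
(-2160451 + 4231303)/(3521061 + Z(-1595)) = (-2160451 + 4231303)/(3521061 - 1595) = 2070852/3519466 = 2070852*(1/3519466) = 1035426/1759733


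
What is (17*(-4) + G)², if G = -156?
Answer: 50176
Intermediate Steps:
(17*(-4) + G)² = (17*(-4) - 156)² = (-68 - 156)² = (-224)² = 50176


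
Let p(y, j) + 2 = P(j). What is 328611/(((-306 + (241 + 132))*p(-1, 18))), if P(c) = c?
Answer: 328611/1072 ≈ 306.54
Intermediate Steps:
p(y, j) = -2 + j
328611/(((-306 + (241 + 132))*p(-1, 18))) = 328611/(((-306 + (241 + 132))*(-2 + 18))) = 328611/(((-306 + 373)*16)) = 328611/((67*16)) = 328611/1072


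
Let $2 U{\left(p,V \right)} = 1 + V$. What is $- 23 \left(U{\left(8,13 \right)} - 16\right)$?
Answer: $207$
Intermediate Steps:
$U{\left(p,V \right)} = \frac{1}{2} + \frac{V}{2}$ ($U{\left(p,V \right)} = \frac{1 + V}{2} = \frac{1}{2} + \frac{V}{2}$)
$- 23 \left(U{\left(8,13 \right)} - 16\right) = - 23 \left(\left(\frac{1}{2} + \frac{1}{2} \cdot 13\right) - 16\right) = - 23 \left(\left(\frac{1}{2} + \frac{13}{2}\right) - 16\right) = - 23 \left(7 - 16\right) = \left(-23\right) \left(-9\right) = 207$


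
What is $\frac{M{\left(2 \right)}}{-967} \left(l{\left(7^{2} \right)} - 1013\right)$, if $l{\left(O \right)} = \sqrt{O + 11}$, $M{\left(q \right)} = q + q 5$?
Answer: $\frac{12156}{967} - \frac{24 \sqrt{15}}{967} \approx 12.475$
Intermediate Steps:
$M{\left(q \right)} = 6 q$ ($M{\left(q \right)} = q + 5 q = 6 q$)
$l{\left(O \right)} = \sqrt{11 + O}$
$\frac{M{\left(2 \right)}}{-967} \left(l{\left(7^{2} \right)} - 1013\right) = \frac{6 \cdot 2}{-967} \left(\sqrt{11 + 7^{2}} - 1013\right) = 12 \left(- \frac{1}{967}\right) \left(\sqrt{11 + 49} - 1013\right) = - \frac{12 \left(\sqrt{60} - 1013\right)}{967} = - \frac{12 \left(2 \sqrt{15} - 1013\right)}{967} = - \frac{12 \left(-1013 + 2 \sqrt{15}\right)}{967} = \frac{12156}{967} - \frac{24 \sqrt{15}}{967}$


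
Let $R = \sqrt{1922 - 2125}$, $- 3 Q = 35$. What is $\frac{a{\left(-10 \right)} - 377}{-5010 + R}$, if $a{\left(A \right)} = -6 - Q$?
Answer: $\frac{1860380}{25100303} + \frac{1114 i \sqrt{203}}{75300909} \approx 0.074118 + 0.00021078 i$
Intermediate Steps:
$Q = - \frac{35}{3}$ ($Q = \left(- \frac{1}{3}\right) 35 = - \frac{35}{3} \approx -11.667$)
$a{\left(A \right)} = \frac{17}{3}$ ($a{\left(A \right)} = -6 - - \frac{35}{3} = -6 + \frac{35}{3} = \frac{17}{3}$)
$R = i \sqrt{203}$ ($R = \sqrt{-203} = i \sqrt{203} \approx 14.248 i$)
$\frac{a{\left(-10 \right)} - 377}{-5010 + R} = \frac{\frac{17}{3} - 377}{-5010 + i \sqrt{203}} = - \frac{1114}{3 \left(-5010 + i \sqrt{203}\right)}$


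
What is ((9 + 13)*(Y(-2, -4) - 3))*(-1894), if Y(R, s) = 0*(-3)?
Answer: 125004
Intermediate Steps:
Y(R, s) = 0
((9 + 13)*(Y(-2, -4) - 3))*(-1894) = ((9 + 13)*(0 - 3))*(-1894) = (22*(-3))*(-1894) = -66*(-1894) = 125004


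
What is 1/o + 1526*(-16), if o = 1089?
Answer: -26589023/1089 ≈ -24416.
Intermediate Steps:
1/o + 1526*(-16) = 1/1089 + 1526*(-16) = 1/1089 - 24416 = -26589023/1089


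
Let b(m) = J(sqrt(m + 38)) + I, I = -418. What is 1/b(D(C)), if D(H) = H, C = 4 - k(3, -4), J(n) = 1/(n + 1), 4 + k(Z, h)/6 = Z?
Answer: -6549/2737621 - 4*sqrt(3)/8212863 ≈ -0.0023931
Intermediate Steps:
k(Z, h) = -24 + 6*Z
J(n) = 1/(1 + n)
C = 10 (C = 4 - (-24 + 6*3) = 4 - (-24 + 18) = 4 - 1*(-6) = 4 + 6 = 10)
b(m) = -418 + 1/(1 + sqrt(38 + m)) (b(m) = 1/(1 + sqrt(m + 38)) - 418 = 1/(1 + sqrt(38 + m)) - 418 = -418 + 1/(1 + sqrt(38 + m)))
1/b(D(C)) = 1/(-418 + 1/(1 + sqrt(38 + 10))) = 1/(-418 + 1/(1 + sqrt(48))) = 1/(-418 + 1/(1 + 4*sqrt(3)))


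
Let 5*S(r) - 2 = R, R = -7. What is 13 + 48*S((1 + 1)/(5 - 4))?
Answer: -35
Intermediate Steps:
S(r) = -1 (S(r) = ⅖ + (⅕)*(-7) = ⅖ - 7/5 = -1)
13 + 48*S((1 + 1)/(5 - 4)) = 13 + 48*(-1) = 13 - 48 = -35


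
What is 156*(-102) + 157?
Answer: -15755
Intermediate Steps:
156*(-102) + 157 = -15912 + 157 = -15755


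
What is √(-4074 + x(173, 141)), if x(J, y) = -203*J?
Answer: I*√39193 ≈ 197.97*I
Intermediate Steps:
√(-4074 + x(173, 141)) = √(-4074 - 203*173) = √(-4074 - 35119) = √(-39193) = I*√39193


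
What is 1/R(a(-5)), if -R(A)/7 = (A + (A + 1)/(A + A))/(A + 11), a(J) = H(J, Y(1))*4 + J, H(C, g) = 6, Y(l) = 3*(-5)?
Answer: -570/2597 ≈ -0.21948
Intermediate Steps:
Y(l) = -15
a(J) = 24 + J (a(J) = 6*4 + J = 24 + J)
R(A) = -7*(A + (1 + A)/(2*A))/(11 + A) (R(A) = -7*(A + (A + 1)/(A + A))/(A + 11) = -7*(A + (1 + A)/((2*A)))/(11 + A) = -7*(A + (1 + A)*(1/(2*A)))/(11 + A) = -7*(A + (1 + A)/(2*A))/(11 + A))
1/R(a(-5)) = 1/(7*(-1 - (24 - 5) - 2*(24 - 5)²)/(2*(24 - 5)*(11 + (24 - 5)))) = 1/((7/2)*(-1 - 1*19 - 2*19²)/(19*(11 + 19))) = 1/((7/2)*(1/19)*(-1 - 19 - 2*361)/30) = 1/((7/2)*(1/19)*(1/30)*(-1 - 19 - 722)) = 1/((7/2)*(1/19)*(1/30)*(-742)) = 1/(-2597/570) = -570/2597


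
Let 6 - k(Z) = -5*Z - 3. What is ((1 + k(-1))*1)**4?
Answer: 625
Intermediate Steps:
k(Z) = 9 + 5*Z (k(Z) = 6 - (-5*Z - 3) = 6 - (-3 - 5*Z) = 6 + (3 + 5*Z) = 9 + 5*Z)
((1 + k(-1))*1)**4 = ((1 + (9 + 5*(-1)))*1)**4 = ((1 + (9 - 5))*1)**4 = ((1 + 4)*1)**4 = (5*1)**4 = 5**4 = 625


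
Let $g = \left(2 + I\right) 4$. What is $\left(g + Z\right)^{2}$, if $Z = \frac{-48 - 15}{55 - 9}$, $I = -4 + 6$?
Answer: $\frac{452929}{2116} \approx 214.05$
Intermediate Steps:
$I = 2$
$g = 16$ ($g = \left(2 + 2\right) 4 = 4 \cdot 4 = 16$)
$Z = - \frac{63}{46} \approx -1.3696$
$\left(g + Z\right)^{2} = \left(16 - \frac{63}{46}\right)^{2} = \left(\frac{673}{46}\right)^{2} = \frac{452929}{2116}$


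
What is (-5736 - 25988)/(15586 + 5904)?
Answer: -2266/1535 ≈ -1.4762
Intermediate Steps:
(-5736 - 25988)/(15586 + 5904) = -31724/21490 = -31724*1/21490 = -2266/1535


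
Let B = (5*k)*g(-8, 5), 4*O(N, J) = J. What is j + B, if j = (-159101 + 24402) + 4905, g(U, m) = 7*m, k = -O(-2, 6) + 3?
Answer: -259063/2 ≈ -1.2953e+5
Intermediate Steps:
O(N, J) = J/4
k = 3/2 (k = -6/4 + 3 = -1*3/2 + 3 = -3/2 + 3 = 3/2 ≈ 1.5000)
j = -129794 (j = -134699 + 4905 = -129794)
B = 525/2 (B = (5*(3/2))*(7*5) = (15/2)*35 = 525/2 ≈ 262.50)
j + B = -129794 + 525/2 = -259063/2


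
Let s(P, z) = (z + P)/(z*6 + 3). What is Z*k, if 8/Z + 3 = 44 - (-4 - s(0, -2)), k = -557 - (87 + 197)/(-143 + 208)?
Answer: -2627208/26455 ≈ -99.309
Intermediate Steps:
s(P, z) = (P + z)/(3 + 6*z) (s(P, z) = (P + z)/(6*z + 3) = (P + z)/(3 + 6*z))
k = -36489/65 (k = -557 - 284/65 = -36489/65 ≈ -561.37)
Z = 72/407 (Z = 8/(-3 + (44 - (-4 - (0 - 2)/(3*(1 + 2*(-2)))))) = 8/(-3 + (44 - (-4 - (-2)/(3*(1 - 4))))) = 8/(-3 + (44 - (-4 - (-2)/(3*(-3))))) = 8/(-3 + (44 - (-4 - (-1)*(-2)/(3*3)))) = 8/(-3 + (44 - (-4 - 1*2/9))) = 8/(-3 + (44 - (-4 - 2/9))) = 8/(-3 + (44 - 1*(-38/9))) = 8/(-3 + (44 + 38/9)) = 8/(-3 + 434/9) = 8/(407/9) = 8*(9/407) = 72/407 ≈ 0.17690)
Z*k = (72/407)*(-36489/65) = -2627208/26455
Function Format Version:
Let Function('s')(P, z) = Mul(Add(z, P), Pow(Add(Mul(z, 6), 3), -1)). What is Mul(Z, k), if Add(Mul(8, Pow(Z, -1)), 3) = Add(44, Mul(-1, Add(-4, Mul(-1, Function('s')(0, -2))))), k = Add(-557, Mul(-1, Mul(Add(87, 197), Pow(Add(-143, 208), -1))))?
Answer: Rational(-2627208, 26455) ≈ -99.309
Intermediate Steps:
Function('s')(P, z) = Mul(Pow(Add(3, Mul(6, z)), -1), Add(P, z)) (Function('s')(P, z) = Mul(Add(P, z), Pow(Add(Mul(6, z), 3), -1)) = Mul(Add(P, z), Pow(Add(3, Mul(6, z)), -1)) = Mul(Pow(Add(3, Mul(6, z)), -1), Add(P, z)))
k = Rational(-36489, 65) (k = Add(-557, Mul(-1, Mul(284, Pow(65, -1)))) = Add(-557, Mul(-1, Mul(284, Rational(1, 65)))) = Add(-557, Mul(-1, Rational(284, 65))) = Add(-557, Rational(-284, 65)) = Rational(-36489, 65) ≈ -561.37)
Z = Rational(72, 407) (Z = Mul(8, Pow(Add(-3, Add(44, Mul(-1, Add(-4, Mul(-1, Mul(Rational(1, 3), Pow(Add(1, Mul(2, -2)), -1), Add(0, -2))))))), -1)) = Mul(8, Pow(Add(-3, Add(44, Mul(-1, Add(-4, Mul(-1, Mul(Rational(1, 3), Pow(Add(1, -4), -1), -2)))))), -1)) = Mul(8, Pow(Add(-3, Add(44, Mul(-1, Add(-4, Mul(-1, Mul(Rational(1, 3), Pow(-3, -1), -2)))))), -1)) = Mul(8, Pow(Add(-3, Add(44, Mul(-1, Add(-4, Mul(-1, Mul(Rational(1, 3), Rational(-1, 3), -2)))))), -1)) = Mul(8, Pow(Add(-3, Add(44, Mul(-1, Add(-4, Mul(-1, Rational(2, 9)))))), -1)) = Mul(8, Pow(Add(-3, Add(44, Mul(-1, Add(-4, Rational(-2, 9))))), -1)) = Mul(8, Pow(Add(-3, Add(44, Mul(-1, Rational(-38, 9)))), -1)) = Mul(8, Pow(Add(-3, Add(44, Rational(38, 9))), -1)) = Mul(8, Pow(Add(-3, Rational(434, 9)), -1)) = Mul(8, Pow(Rational(407, 9), -1)) = Mul(8, Rational(9, 407)) = Rational(72, 407) ≈ 0.17690)
Mul(Z, k) = Mul(Rational(72, 407), Rational(-36489, 65)) = Rational(-2627208, 26455)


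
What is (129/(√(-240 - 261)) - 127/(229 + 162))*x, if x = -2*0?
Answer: 0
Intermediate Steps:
x = 0
(129/(√(-240 - 261)) - 127/(229 + 162))*x = (129/(√(-240 - 261)) - 127/(229 + 162))*0 = (129/(√(-501)) - 127/391)*0 = (129/((I*√501)) - 127*1/391)*0 = (129*(-I*√501/501) - 127/391)*0 = (-43*I*√501/167 - 127/391)*0 = (-127/391 - 43*I*√501/167)*0 = 0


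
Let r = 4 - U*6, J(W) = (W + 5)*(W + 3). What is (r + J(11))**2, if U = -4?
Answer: 63504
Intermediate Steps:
J(W) = (3 + W)*(5 + W) (J(W) = (5 + W)*(3 + W) = (3 + W)*(5 + W))
r = 28 (r = 4 - (-4)*6 = 4 - 1*(-24) = 4 + 24 = 28)
(r + J(11))**2 = (28 + (15 + 11**2 + 8*11))**2 = (28 + (15 + 121 + 88))**2 = (28 + 224)**2 = 252**2 = 63504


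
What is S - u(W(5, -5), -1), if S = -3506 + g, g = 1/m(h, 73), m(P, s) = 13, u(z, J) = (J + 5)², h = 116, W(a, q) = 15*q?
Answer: -45785/13 ≈ -3521.9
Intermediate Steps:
u(z, J) = (5 + J)²
g = 1/13 ≈ 0.076923
S = -45577/13 (S = -3506 + 1/13 = -45577/13 ≈ -3505.9)
S - u(W(5, -5), -1) = -45577/13 - (5 - 1)² = -45577/13 - 1*4² = -45577/13 - 1*16 = -45577/13 - 16 = -45785/13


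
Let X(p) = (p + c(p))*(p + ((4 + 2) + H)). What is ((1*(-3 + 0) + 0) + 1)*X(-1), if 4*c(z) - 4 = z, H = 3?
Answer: 4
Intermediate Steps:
c(z) = 1 + z/4
X(p) = (1 + 5*p/4)*(9 + p) (X(p) = (p + (1 + p/4))*(p + ((4 + 2) + 3)) = (1 + 5*p/4)*(p + (6 + 3)) = (1 + 5*p/4)*(p + 9) = (1 + 5*p/4)*(9 + p))
((1*(-3 + 0) + 0) + 1)*X(-1) = ((1*(-3 + 0) + 0) + 1)*(9 + (5/4)*(-1)**2 + (49/4)*(-1)) = ((1*(-3) + 0) + 1)*(9 + (5/4)*1 - 49/4) = ((-3 + 0) + 1)*(9 + 5/4 - 49/4) = (-3 + 1)*(-2) = -2*(-2) = 4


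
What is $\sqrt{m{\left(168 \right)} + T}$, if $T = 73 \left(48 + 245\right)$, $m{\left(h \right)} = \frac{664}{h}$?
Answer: $\frac{2 \sqrt{2358573}}{21} \approx 146.26$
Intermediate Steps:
$T = 21389$ ($T = 73 \cdot 293 = 21389$)
$\sqrt{m{\left(168 \right)} + T} = \sqrt{\frac{664}{168} + 21389} = \sqrt{664 \cdot \frac{1}{168} + 21389} = \sqrt{\frac{83}{21} + 21389} = \sqrt{\frac{449252}{21}} = \frac{2 \sqrt{2358573}}{21}$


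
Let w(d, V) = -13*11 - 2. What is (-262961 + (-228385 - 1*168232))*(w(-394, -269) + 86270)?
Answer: -56806155250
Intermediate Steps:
w(d, V) = -145 (w(d, V) = -143 - 2 = -145)
(-262961 + (-228385 - 1*168232))*(w(-394, -269) + 86270) = (-262961 + (-228385 - 1*168232))*(-145 + 86270) = (-262961 + (-228385 - 168232))*86125 = (-262961 - 396617)*86125 = -659578*86125 = -56806155250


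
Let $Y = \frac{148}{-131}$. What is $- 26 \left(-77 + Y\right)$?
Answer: $\frac{266110}{131} \approx 2031.4$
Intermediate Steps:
$Y = - \frac{148}{131}$ ($Y = 148 \left(- \frac{1}{131}\right) = - \frac{148}{131} \approx -1.1298$)
$- 26 \left(-77 + Y\right) = - 26 \left(-77 - \frac{148}{131}\right) = \left(-26\right) \left(- \frac{10235}{131}\right) = \frac{266110}{131}$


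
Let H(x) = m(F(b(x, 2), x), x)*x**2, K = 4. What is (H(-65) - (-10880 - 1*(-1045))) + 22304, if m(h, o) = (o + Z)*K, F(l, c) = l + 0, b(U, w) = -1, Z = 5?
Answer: -981861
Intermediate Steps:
F(l, c) = l
m(h, o) = 20 + 4*o (m(h, o) = (o + 5)*4 = (5 + o)*4 = 20 + 4*o)
H(x) = x**2*(20 + 4*x) (H(x) = (20 + 4*x)*x**2 = x**2*(20 + 4*x))
(H(-65) - (-10880 - 1*(-1045))) + 22304 = (4*(-65)**2*(5 - 65) - (-10880 - 1*(-1045))) + 22304 = (4*4225*(-60) - (-10880 + 1045)) + 22304 = (-1014000 - 1*(-9835)) + 22304 = (-1014000 + 9835) + 22304 = -1004165 + 22304 = -981861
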